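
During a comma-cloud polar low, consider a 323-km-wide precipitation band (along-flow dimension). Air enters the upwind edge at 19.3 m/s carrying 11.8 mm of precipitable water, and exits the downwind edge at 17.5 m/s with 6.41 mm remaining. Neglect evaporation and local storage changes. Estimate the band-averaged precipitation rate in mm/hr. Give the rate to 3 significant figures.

Column moisture flux per unit crosswind length is F = V × PW.
Inflow: F_in = 19.3 × 11.8 = 227.74 mm·m/s
Outflow: F_out = 17.5 × 6.41 = 112.175 mm·m/s
Steady-state rate R = (F_in − F_out)/L = (227.74 − 112.175) / 323000 m = 3.578e-04 mm/s.
R = 3.578e-04 × 3600 = 1.29 mm/hr.

R ≈ 1.29 mm/hr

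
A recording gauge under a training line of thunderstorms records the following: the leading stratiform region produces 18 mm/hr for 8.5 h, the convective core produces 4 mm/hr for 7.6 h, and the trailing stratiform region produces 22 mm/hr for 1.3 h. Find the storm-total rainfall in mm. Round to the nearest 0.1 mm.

total ≈ 212.0 mm

Total = Σ Rᵢ Δtᵢ = 18 × 8.5 + 4 × 7.6 + 22 × 1.3
      = 153 + 30.4 + 28.6 = 212.0 mm.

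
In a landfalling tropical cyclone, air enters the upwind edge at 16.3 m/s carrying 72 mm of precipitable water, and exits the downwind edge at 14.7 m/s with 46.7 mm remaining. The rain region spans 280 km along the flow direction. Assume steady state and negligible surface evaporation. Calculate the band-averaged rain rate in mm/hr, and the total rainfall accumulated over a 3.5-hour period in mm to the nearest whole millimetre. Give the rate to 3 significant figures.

R ≈ 6.26 mm/hr; total ≈ 22 mm

Column moisture flux per unit crosswind length is F = V × PW.
Inflow: F_in = 16.3 × 72 = 1173.6 mm·m/s
Outflow: F_out = 14.7 × 46.7 = 686.49 mm·m/s
Steady-state rate R = (F_in − F_out)/L = (1173.6 − 686.49) / 280000 m = 1.740e-03 mm/s.
R = 1.740e-03 × 3600 = 6.26 mm/hr.
Over 3.5 h: total = 6.26 × 3.5 = 21.91 ≈ 22 mm.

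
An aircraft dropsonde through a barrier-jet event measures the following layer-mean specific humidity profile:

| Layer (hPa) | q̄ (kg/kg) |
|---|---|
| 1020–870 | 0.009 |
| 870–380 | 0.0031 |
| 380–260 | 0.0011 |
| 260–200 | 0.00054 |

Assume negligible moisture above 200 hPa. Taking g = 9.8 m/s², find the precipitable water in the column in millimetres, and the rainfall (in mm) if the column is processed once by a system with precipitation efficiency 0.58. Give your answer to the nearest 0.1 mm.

Precipitable water is the column-integrated vapour mass per unit area: PW = (1/g) Σ q̄ Δp, with q in kg/kg and Δp in Pa (1 kg/m² of water = 1 mm).
Layer 1020–870 hPa: Δp = 150 hPa = 15000 Pa, q̄ = 0.009 kg/kg → 0.009 × 15000 / 9.8 = 13.78 mm
Layer 870–380 hPa: Δp = 490 hPa = 49000 Pa, q̄ = 0.0031 kg/kg → 0.0031 × 49000 / 9.8 = 15.50 mm
Layer 380–260 hPa: Δp = 120 hPa = 12000 Pa, q̄ = 0.0011 kg/kg → 0.0011 × 12000 / 9.8 = 1.35 mm
Layer 260–200 hPa: Δp = 60 hPa = 6000 Pa, q̄ = 0.00054 kg/kg → 0.00054 × 6000 / 9.8 = 0.33 mm
PW = 13.78 + 15.50 + 1.35 + 0.33 = 30.96 ≈ 31.0 mm.
Rainfall = ε × PW = 0.58 × 31.0 = 18.0 mm.

PW ≈ 31.0 mm; rainfall ≈ 18.0 mm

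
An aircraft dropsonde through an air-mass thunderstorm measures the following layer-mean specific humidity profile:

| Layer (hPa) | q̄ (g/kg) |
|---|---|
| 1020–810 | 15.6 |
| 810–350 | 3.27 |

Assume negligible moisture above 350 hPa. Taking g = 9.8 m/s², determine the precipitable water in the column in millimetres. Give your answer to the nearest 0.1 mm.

Precipitable water is the column-integrated vapour mass per unit area: PW = (1/g) Σ q̄ Δp, with q in kg/kg and Δp in Pa (1 kg/m² of water = 1 mm).
Layer 1020–810 hPa: Δp = 210 hPa = 21000 Pa, q̄ = 0.0156 kg/kg → 0.0156 × 21000 / 9.8 = 33.43 mm
Layer 810–350 hPa: Δp = 460 hPa = 46000 Pa, q̄ = 0.00327 kg/kg → 0.00327 × 46000 / 9.8 = 15.35 mm
PW = 33.43 + 15.35 = 48.78 ≈ 48.8 mm.

PW ≈ 48.8 mm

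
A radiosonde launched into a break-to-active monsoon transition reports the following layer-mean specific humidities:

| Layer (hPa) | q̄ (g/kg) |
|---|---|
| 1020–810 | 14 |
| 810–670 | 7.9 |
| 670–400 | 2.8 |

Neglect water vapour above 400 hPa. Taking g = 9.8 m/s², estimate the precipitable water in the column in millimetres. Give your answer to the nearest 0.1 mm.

PW ≈ 49.0 mm

Precipitable water is the column-integrated vapour mass per unit area: PW = (1/g) Σ q̄ Δp, with q in kg/kg and Δp in Pa (1 kg/m² of water = 1 mm).
Layer 1020–810 hPa: Δp = 210 hPa = 21000 Pa, q̄ = 0.014 kg/kg → 0.014 × 21000 / 9.8 = 30.00 mm
Layer 810–670 hPa: Δp = 140 hPa = 14000 Pa, q̄ = 0.0079 kg/kg → 0.0079 × 14000 / 9.8 = 11.29 mm
Layer 670–400 hPa: Δp = 270 hPa = 27000 Pa, q̄ = 0.0028 kg/kg → 0.0028 × 27000 / 9.8 = 7.71 mm
PW = 30.00 + 11.29 + 7.71 = 49.00 ≈ 49.0 mm.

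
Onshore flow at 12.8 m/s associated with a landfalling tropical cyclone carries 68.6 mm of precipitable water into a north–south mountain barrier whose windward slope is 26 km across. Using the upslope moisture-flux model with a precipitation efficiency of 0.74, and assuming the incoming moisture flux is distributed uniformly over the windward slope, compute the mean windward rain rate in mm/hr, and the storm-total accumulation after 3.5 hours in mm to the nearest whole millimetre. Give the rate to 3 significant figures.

R ≈ 90.0 mm/hr; total ≈ 315 mm

Incoming column moisture flux per unit ridge length: F = V × PW = 12.8 × 68.6 = 878.08 mm·m/s.
Spread over the 26 km slope with efficiency ε = 0.74: R = ε·F/W = 0.74 × 878.08 / 26000 m = 2.499e-02 mm/s.
R = 2.499e-02 × 3600 = 90.0 mm/hr.
Over 3.5 h: total = 90.0 × 3.5 = 315 mm.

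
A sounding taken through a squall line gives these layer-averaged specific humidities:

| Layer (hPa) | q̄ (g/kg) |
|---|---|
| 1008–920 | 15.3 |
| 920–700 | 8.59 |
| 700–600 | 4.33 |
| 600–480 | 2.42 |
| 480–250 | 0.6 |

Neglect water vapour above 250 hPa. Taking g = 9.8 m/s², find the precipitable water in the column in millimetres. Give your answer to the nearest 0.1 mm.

PW ≈ 41.8 mm

Precipitable water is the column-integrated vapour mass per unit area: PW = (1/g) Σ q̄ Δp, with q in kg/kg and Δp in Pa (1 kg/m² of water = 1 mm).
Layer 1008–920 hPa: Δp = 88 hPa = 8800 Pa, q̄ = 0.0153 kg/kg → 0.0153 × 8800 / 9.8 = 13.74 mm
Layer 920–700 hPa: Δp = 220 hPa = 22000 Pa, q̄ = 0.00859 kg/kg → 0.00859 × 22000 / 9.8 = 19.28 mm
Layer 700–600 hPa: Δp = 100 hPa = 10000 Pa, q̄ = 0.00433 kg/kg → 0.00433 × 10000 / 9.8 = 4.42 mm
Layer 600–480 hPa: Δp = 120 hPa = 12000 Pa, q̄ = 0.00242 kg/kg → 0.00242 × 12000 / 9.8 = 2.96 mm
Layer 480–250 hPa: Δp = 230 hPa = 23000 Pa, q̄ = 0.0006 kg/kg → 0.0006 × 23000 / 9.8 = 1.41 mm
PW = 13.74 + 19.28 + 4.42 + 2.96 + 1.41 = 41.81 ≈ 41.8 mm.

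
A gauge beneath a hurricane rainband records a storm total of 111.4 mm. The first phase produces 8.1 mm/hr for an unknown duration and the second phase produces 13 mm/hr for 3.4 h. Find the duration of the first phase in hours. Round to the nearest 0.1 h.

duration ≈ 8.3 h

Known phases: 13 × 3.4 = 44.2 mm.
Remaining depth = 111.4 − 44.2 = 67.2 mm.
Duration = 67.2 / 8.1 = 8.3 h.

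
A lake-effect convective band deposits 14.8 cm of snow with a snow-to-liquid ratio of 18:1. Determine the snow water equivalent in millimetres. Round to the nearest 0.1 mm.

SWE = snow depth / ratio = 14.8 cm / 18 = 0.822 cm = 8.2 mm.

SWE ≈ 8.2 mm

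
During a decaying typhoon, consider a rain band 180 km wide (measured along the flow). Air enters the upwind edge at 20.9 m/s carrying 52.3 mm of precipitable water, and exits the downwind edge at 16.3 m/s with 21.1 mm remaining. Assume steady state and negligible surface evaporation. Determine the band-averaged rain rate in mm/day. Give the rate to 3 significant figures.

R ≈ 360 mm/day

Column moisture flux per unit crosswind length is F = V × PW.
Inflow: F_in = 20.9 × 52.3 = 1093.07 mm·m/s
Outflow: F_out = 16.3 × 21.1 = 343.93 mm·m/s
Steady-state rate R = (F_in − F_out)/L = (1093.07 − 343.93) / 180000 m = 4.162e-03 mm/s.
R = 4.162e-03 × 3600 × 24 = 360 mm/day.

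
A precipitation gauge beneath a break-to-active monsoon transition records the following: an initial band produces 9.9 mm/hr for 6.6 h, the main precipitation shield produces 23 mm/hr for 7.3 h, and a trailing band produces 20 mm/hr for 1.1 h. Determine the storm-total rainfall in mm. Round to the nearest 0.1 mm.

total ≈ 255.2 mm

Total = Σ Rᵢ Δtᵢ = 9.9 × 6.6 + 23 × 7.3 + 20 × 1.1
      = 65.34 + 167.9 + 22 = 255.2 mm.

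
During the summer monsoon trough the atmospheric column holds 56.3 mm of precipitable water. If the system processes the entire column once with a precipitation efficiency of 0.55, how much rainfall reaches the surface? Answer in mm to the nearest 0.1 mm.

Rainfall = ε × PW = 0.55 × 56.3 = 31.0 mm.

rainfall ≈ 31.0 mm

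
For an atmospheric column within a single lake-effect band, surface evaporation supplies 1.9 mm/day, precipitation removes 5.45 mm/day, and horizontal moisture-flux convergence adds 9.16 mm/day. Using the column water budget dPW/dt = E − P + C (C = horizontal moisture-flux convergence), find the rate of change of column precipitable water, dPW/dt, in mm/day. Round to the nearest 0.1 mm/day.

dPW/dt = E − P + C = 1.9 − 5.45 + (9.16) = 5.6 mm/day.

dPW/dt ≈ 5.6 mm/day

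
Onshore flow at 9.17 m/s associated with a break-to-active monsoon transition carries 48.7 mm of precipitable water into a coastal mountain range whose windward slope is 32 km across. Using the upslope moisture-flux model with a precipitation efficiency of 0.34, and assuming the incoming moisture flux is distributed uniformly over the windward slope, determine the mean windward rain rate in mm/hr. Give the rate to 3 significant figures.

R ≈ 17.1 mm/hr

Incoming column moisture flux per unit ridge length: F = V × PW = 9.17 × 48.7 = 446.579 mm·m/s.
Spread over the 32 km slope with efficiency ε = 0.34: R = ε·F/W = 0.34 × 446.579 / 32000 m = 4.745e-03 mm/s.
R = 4.745e-03 × 3600 = 17.1 mm/hr.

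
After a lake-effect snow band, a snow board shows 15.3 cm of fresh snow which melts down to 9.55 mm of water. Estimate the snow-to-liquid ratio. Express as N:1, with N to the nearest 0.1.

Ratio = snow depth / SWE = 153 mm / 9.55 mm = 16.0, i.e. 16.0:1.

ratio ≈ 16.0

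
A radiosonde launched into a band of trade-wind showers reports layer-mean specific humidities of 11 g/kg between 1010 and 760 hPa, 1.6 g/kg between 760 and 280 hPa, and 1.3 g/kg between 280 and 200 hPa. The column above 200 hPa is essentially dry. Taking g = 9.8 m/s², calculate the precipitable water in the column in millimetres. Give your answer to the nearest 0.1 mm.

Precipitable water is the column-integrated vapour mass per unit area: PW = (1/g) Σ q̄ Δp, with q in kg/kg and Δp in Pa (1 kg/m² of water = 1 mm).
Layer 1010–760 hPa: Δp = 250 hPa = 25000 Pa, q̄ = 0.011 kg/kg → 0.011 × 25000 / 9.8 = 28.06 mm
Layer 760–280 hPa: Δp = 480 hPa = 48000 Pa, q̄ = 0.0016 kg/kg → 0.0016 × 48000 / 9.8 = 7.84 mm
Layer 280–200 hPa: Δp = 80 hPa = 8000 Pa, q̄ = 0.0013 kg/kg → 0.0013 × 8000 / 9.8 = 1.06 mm
PW = 28.06 + 7.84 + 1.06 = 36.96 ≈ 37.0 mm.

PW ≈ 37.0 mm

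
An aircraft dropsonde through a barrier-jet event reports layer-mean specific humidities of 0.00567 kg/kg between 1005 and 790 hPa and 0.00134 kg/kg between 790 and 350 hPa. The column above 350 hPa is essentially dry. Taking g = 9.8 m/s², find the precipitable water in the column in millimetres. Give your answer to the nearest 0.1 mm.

Precipitable water is the column-integrated vapour mass per unit area: PW = (1/g) Σ q̄ Δp, with q in kg/kg and Δp in Pa (1 kg/m² of water = 1 mm).
Layer 1005–790 hPa: Δp = 215 hPa = 21500 Pa, q̄ = 0.00567 kg/kg → 0.00567 × 21500 / 9.8 = 12.44 mm
Layer 790–350 hPa: Δp = 440 hPa = 44000 Pa, q̄ = 0.00134 kg/kg → 0.00134 × 44000 / 9.8 = 6.02 mm
PW = 12.44 + 6.02 = 18.46 ≈ 18.5 mm.

PW ≈ 18.5 mm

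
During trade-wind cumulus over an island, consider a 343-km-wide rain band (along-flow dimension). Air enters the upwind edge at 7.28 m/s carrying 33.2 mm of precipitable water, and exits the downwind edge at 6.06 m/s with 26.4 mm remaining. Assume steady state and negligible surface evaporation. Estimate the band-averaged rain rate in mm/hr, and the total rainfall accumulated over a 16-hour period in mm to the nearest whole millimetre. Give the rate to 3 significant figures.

R ≈ 0.858 mm/hr; total ≈ 14 mm

Column moisture flux per unit crosswind length is F = V × PW.
Inflow: F_in = 7.28 × 33.2 = 241.696 mm·m/s
Outflow: F_out = 6.06 × 26.4 = 159.984 mm·m/s
Steady-state rate R = (F_in − F_out)/L = (241.696 − 159.984) / 343000 m = 2.382e-04 mm/s.
R = 2.382e-04 × 3600 = 0.858 mm/hr.
Over 16 h: total = 0.858 × 16 = 13.728 ≈ 14 mm.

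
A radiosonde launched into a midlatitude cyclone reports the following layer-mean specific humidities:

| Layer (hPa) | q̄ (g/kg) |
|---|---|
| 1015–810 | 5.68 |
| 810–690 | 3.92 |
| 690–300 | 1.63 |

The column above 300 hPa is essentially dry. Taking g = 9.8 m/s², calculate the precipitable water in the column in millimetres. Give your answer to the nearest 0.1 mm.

Precipitable water is the column-integrated vapour mass per unit area: PW = (1/g) Σ q̄ Δp, with q in kg/kg and Δp in Pa (1 kg/m² of water = 1 mm).
Layer 1015–810 hPa: Δp = 205 hPa = 20500 Pa, q̄ = 0.00568 kg/kg → 0.00568 × 20500 / 9.8 = 11.88 mm
Layer 810–690 hPa: Δp = 120 hPa = 12000 Pa, q̄ = 0.00392 kg/kg → 0.00392 × 12000 / 9.8 = 4.80 mm
Layer 690–300 hPa: Δp = 390 hPa = 39000 Pa, q̄ = 0.00163 kg/kg → 0.00163 × 39000 / 9.8 = 6.49 mm
PW = 11.88 + 4.80 + 6.49 = 23.17 ≈ 23.2 mm.

PW ≈ 23.2 mm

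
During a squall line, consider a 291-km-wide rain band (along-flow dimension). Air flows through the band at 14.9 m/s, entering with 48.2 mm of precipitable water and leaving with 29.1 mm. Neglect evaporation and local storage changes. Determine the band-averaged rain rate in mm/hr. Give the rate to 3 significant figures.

Column moisture flux per unit crosswind length is F = V × PW.
Inflow: F_in = 14.9 × 48.2 = 718.18 mm·m/s
Outflow: F_out = 14.9 × 29.1 = 433.59 mm·m/s
Steady-state rate R = (F_in − F_out)/L = (718.18 − 433.59) / 291000 m = 9.780e-04 mm/s.
R = 9.780e-04 × 3600 = 3.52 mm/hr.

R ≈ 3.52 mm/hr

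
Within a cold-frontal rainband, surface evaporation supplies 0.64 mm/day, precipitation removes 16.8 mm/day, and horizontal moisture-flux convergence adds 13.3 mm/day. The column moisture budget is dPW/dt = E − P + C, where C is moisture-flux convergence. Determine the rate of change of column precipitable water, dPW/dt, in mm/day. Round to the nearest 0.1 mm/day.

dPW/dt ≈ -2.9 mm/day

dPW/dt = E − P + C = 0.64 − 16.8 + (13.3) = -2.9 mm/day.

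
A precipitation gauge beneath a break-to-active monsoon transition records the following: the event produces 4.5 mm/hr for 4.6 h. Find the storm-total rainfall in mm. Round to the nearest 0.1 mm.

Total = Σ Rᵢ Δtᵢ = 4.5 × 4.6
      = 20.7 = 20.7 mm.

total ≈ 20.7 mm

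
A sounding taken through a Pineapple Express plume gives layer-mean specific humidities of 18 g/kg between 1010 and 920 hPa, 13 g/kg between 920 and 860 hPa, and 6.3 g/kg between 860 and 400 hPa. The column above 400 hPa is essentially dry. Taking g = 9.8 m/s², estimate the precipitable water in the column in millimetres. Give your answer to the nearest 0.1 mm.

PW ≈ 54.1 mm

Precipitable water is the column-integrated vapour mass per unit area: PW = (1/g) Σ q̄ Δp, with q in kg/kg and Δp in Pa (1 kg/m² of water = 1 mm).
Layer 1010–920 hPa: Δp = 90 hPa = 9000 Pa, q̄ = 0.018 kg/kg → 0.018 × 9000 / 9.8 = 16.53 mm
Layer 920–860 hPa: Δp = 60 hPa = 6000 Pa, q̄ = 0.013 kg/kg → 0.013 × 6000 / 9.8 = 7.96 mm
Layer 860–400 hPa: Δp = 460 hPa = 46000 Pa, q̄ = 0.0063 kg/kg → 0.0063 × 46000 / 9.8 = 29.57 mm
PW = 16.53 + 7.96 + 29.57 = 54.06 ≈ 54.1 mm.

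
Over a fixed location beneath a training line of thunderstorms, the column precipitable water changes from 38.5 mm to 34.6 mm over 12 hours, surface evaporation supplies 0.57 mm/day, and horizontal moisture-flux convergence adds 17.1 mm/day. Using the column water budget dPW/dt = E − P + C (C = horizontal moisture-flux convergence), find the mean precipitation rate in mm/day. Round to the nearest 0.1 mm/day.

dPW/dt = (34.6 − 38.5) mm / (12/24 day) = -7.800 mm/day.
P = E + C − dPW/dt = 0.57 + (17.1) − (-7.800) = 25.5 mm/day.

P ≈ 25.5 mm/day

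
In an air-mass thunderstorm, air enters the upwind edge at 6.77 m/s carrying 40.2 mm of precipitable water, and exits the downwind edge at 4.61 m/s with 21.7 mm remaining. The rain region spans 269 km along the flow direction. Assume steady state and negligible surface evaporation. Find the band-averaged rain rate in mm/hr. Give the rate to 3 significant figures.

R ≈ 2.30 mm/hr

Column moisture flux per unit crosswind length is F = V × PW.
Inflow: F_in = 6.77 × 40.2 = 272.154 mm·m/s
Outflow: F_out = 4.61 × 21.7 = 100.037 mm·m/s
Steady-state rate R = (F_in − F_out)/L = (272.154 − 100.037) / 269000 m = 6.398e-04 mm/s.
R = 6.398e-04 × 3600 = 2.30 mm/hr.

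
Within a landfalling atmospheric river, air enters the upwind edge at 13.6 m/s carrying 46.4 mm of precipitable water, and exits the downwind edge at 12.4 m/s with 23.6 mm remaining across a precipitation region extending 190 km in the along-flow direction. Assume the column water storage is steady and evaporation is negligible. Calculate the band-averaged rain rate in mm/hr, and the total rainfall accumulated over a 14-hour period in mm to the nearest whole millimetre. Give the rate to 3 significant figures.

R ≈ 6.41 mm/hr; total ≈ 90 mm

Column moisture flux per unit crosswind length is F = V × PW.
Inflow: F_in = 13.6 × 46.4 = 631.04 mm·m/s
Outflow: F_out = 12.4 × 23.6 = 292.64 mm·m/s
Steady-state rate R = (F_in − F_out)/L = (631.04 − 292.64) / 190000 m = 1.781e-03 mm/s.
R = 1.781e-03 × 3600 = 6.41 mm/hr.
Over 14 h: total = 6.41 × 14 = 89.74 ≈ 90 mm.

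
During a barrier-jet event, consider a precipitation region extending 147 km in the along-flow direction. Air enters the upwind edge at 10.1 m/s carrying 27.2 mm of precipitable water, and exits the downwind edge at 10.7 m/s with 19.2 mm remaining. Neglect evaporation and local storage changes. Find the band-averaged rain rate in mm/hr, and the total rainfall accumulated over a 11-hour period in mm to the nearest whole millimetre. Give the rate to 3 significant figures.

R ≈ 1.70 mm/hr; total ≈ 19 mm

Column moisture flux per unit crosswind length is F = V × PW.
Inflow: F_in = 10.1 × 27.2 = 274.72 mm·m/s
Outflow: F_out = 10.7 × 19.2 = 205.44 mm·m/s
Steady-state rate R = (F_in − F_out)/L = (274.72 − 205.44) / 147000 m = 4.713e-04 mm/s.
R = 4.713e-04 × 3600 = 1.70 mm/hr.
Over 11 h: total = 1.70 × 11 = 18.7 ≈ 19 mm.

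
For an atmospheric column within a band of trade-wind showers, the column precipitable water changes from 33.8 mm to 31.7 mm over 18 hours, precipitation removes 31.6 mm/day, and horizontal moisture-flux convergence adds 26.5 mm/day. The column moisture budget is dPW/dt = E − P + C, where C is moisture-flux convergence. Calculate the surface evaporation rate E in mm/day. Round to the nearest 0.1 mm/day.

dPW/dt = (31.7 − 33.8) mm / (18/24 day) = -2.800 mm/day.
E = dPW/dt + P − C = (-2.800) + 31.6 − (26.5) = 2.3 mm/day.

E ≈ 2.3 mm/day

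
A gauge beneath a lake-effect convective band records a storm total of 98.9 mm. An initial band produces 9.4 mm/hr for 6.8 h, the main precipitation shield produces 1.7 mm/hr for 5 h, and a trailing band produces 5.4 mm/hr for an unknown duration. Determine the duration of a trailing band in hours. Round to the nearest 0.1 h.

duration ≈ 4.9 h

Known phases: 9.4 × 6.8 + 1.7 × 5 = 63.92 + 8.5 = 72.42 mm.
Remaining depth = 98.9 − 72.42 = 26.48 mm.
Duration = 26.48 / 5.4 = 4.9 h.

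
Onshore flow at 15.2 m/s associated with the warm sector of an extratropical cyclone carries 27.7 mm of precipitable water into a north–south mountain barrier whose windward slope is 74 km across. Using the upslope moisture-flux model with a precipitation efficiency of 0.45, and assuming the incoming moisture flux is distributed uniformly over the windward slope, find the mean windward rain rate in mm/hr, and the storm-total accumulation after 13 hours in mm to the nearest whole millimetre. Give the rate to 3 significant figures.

Incoming column moisture flux per unit ridge length: F = V × PW = 15.2 × 27.7 = 421.04 mm·m/s.
Spread over the 74 km slope with efficiency ε = 0.45: R = ε·F/W = 0.45 × 421.04 / 74000 m = 2.560e-03 mm/s.
R = 2.560e-03 × 3600 = 9.22 mm/hr.
Over 13 h: total = 9.22 × 13 = 119.86 ≈ 120 mm.

R ≈ 9.22 mm/hr; total ≈ 120 mm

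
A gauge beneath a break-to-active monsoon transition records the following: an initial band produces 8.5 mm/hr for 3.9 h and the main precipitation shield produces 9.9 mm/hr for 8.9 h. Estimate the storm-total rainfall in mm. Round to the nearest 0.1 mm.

total ≈ 121.3 mm

Total = Σ Rᵢ Δtᵢ = 8.5 × 3.9 + 9.9 × 8.9
      = 33.15 + 88.11 = 121.3 mm.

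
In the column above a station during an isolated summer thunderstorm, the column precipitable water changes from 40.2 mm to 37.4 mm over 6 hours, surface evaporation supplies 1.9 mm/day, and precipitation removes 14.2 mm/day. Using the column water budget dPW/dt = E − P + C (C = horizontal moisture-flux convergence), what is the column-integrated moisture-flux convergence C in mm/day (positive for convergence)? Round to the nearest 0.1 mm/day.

dPW/dt = (37.4 − 40.2) mm / (6/24 day) = -11.200 mm/day.
C = dPW/dt − E + P = (-11.200) − 1.9 + 14.2 = 1.1 mm/day.

C ≈ 1.1 mm/day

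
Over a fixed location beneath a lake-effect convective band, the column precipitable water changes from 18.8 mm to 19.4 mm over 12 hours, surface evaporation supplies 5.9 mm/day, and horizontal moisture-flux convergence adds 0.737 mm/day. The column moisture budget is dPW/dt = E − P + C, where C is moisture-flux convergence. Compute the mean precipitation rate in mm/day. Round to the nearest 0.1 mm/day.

dPW/dt = (19.4 − 18.8) mm / (12/24 day) = +1.200 mm/day.
P = E + C − dPW/dt = 5.9 + (0.737) − (+1.200) = 5.4 mm/day.

P ≈ 5.4 mm/day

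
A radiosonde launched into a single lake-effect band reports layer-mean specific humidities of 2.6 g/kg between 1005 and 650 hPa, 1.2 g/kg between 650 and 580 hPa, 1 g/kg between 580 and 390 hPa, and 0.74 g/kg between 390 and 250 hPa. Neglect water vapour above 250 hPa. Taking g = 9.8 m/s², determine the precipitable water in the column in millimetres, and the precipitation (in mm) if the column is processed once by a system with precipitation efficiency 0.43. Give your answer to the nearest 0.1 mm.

Precipitable water is the column-integrated vapour mass per unit area: PW = (1/g) Σ q̄ Δp, with q in kg/kg and Δp in Pa (1 kg/m² of water = 1 mm).
Layer 1005–650 hPa: Δp = 355 hPa = 35500 Pa, q̄ = 0.0026 kg/kg → 0.0026 × 35500 / 9.8 = 9.42 mm
Layer 650–580 hPa: Δp = 70 hPa = 7000 Pa, q̄ = 0.0012 kg/kg → 0.0012 × 7000 / 9.8 = 0.86 mm
Layer 580–390 hPa: Δp = 190 hPa = 19000 Pa, q̄ = 0.001 kg/kg → 0.001 × 19000 / 9.8 = 1.94 mm
Layer 390–250 hPa: Δp = 140 hPa = 14000 Pa, q̄ = 0.00074 kg/kg → 0.00074 × 14000 / 9.8 = 1.06 mm
PW = 9.42 + 0.86 + 1.94 + 1.06 = 13.28 ≈ 13.3 mm.
Precipitation = ε × PW = 0.43 × 13.3 = 5.7 mm.

PW ≈ 13.3 mm; precipitation ≈ 5.7 mm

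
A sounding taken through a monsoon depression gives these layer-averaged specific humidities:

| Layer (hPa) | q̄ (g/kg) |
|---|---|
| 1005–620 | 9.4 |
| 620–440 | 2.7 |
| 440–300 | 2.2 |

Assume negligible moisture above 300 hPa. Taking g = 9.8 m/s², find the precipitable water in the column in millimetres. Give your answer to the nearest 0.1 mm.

Precipitable water is the column-integrated vapour mass per unit area: PW = (1/g) Σ q̄ Δp, with q in kg/kg and Δp in Pa (1 kg/m² of water = 1 mm).
Layer 1005–620 hPa: Δp = 385 hPa = 38500 Pa, q̄ = 0.0094 kg/kg → 0.0094 × 38500 / 9.8 = 36.93 mm
Layer 620–440 hPa: Δp = 180 hPa = 18000 Pa, q̄ = 0.0027 kg/kg → 0.0027 × 18000 / 9.8 = 4.96 mm
Layer 440–300 hPa: Δp = 140 hPa = 14000 Pa, q̄ = 0.0022 kg/kg → 0.0022 × 14000 / 9.8 = 3.14 mm
PW = 36.93 + 4.96 + 3.14 = 45.03 ≈ 45.0 mm.

PW ≈ 45.0 mm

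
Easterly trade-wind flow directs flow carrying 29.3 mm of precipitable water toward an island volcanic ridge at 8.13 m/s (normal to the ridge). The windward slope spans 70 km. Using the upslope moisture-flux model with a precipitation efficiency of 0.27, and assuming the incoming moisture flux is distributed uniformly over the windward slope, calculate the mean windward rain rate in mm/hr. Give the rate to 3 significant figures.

Incoming column moisture flux per unit ridge length: F = V × PW = 8.13 × 29.3 = 238.209 mm·m/s.
Spread over the 70 km slope with efficiency ε = 0.27: R = ε·F/W = 0.27 × 238.209 / 70000 m = 9.188e-04 mm/s.
R = 9.188e-04 × 3600 = 3.31 mm/hr.

R ≈ 3.31 mm/hr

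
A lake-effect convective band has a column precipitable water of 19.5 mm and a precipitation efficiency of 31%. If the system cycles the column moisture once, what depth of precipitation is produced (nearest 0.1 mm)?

Precipitation = ε × PW = 0.31 × 19.5 = 6.0 mm.

precipitation ≈ 6.0 mm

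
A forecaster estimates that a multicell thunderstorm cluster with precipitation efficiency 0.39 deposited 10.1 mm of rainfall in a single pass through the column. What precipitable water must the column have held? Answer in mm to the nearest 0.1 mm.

PW ≈ 25.9 mm

PW = rainfall / ε = 10.1 / 0.39 = 25.9 mm.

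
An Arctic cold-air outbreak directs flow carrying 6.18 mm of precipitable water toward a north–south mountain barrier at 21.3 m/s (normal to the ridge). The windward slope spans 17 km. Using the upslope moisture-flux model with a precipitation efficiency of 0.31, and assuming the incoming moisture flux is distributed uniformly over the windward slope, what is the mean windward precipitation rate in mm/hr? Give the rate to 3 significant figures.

Incoming column moisture flux per unit ridge length: F = V × PW = 21.3 × 6.18 = 131.634 mm·m/s.
Spread over the 17 km slope with efficiency ε = 0.31: R = ε·F/W = 0.31 × 131.634 / 17000 m = 2.400e-03 mm/s.
R = 2.400e-03 × 3600 = 8.64 mm/hr.

R ≈ 8.64 mm/hr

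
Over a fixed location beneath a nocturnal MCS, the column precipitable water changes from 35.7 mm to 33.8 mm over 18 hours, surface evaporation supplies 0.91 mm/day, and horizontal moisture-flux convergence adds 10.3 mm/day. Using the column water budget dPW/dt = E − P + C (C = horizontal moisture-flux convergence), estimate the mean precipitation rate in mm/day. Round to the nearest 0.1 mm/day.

dPW/dt = (33.8 − 35.7) mm / (18/24 day) = -2.533 mm/day.
P = E + C − dPW/dt = 0.91 + (10.3) − (-2.533) = 13.7 mm/day.

P ≈ 13.7 mm/day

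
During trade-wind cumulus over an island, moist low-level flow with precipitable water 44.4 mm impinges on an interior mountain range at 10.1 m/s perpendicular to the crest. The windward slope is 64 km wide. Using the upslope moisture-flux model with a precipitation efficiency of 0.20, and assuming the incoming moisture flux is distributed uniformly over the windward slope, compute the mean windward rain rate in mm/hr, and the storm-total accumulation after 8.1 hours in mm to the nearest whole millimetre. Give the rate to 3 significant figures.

R ≈ 5.04 mm/hr; total ≈ 41 mm

Incoming column moisture flux per unit ridge length: F = V × PW = 10.1 × 44.4 = 448.44 mm·m/s.
Spread over the 64 km slope with efficiency ε = 0.20: R = ε·F/W = 0.20 × 448.44 / 64000 m = 1.401e-03 mm/s.
R = 1.401e-03 × 3600 = 5.04 mm/hr.
Over 8.1 h: total = 5.04 × 8.1 = 40.824 ≈ 41 mm.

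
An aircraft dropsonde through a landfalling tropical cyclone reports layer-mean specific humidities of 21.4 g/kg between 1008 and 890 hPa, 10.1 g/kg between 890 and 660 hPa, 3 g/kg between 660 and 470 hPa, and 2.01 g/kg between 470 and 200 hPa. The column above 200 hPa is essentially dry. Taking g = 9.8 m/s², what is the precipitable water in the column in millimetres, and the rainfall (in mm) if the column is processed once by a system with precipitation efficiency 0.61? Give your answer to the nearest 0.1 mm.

Precipitable water is the column-integrated vapour mass per unit area: PW = (1/g) Σ q̄ Δp, with q in kg/kg and Δp in Pa (1 kg/m² of water = 1 mm).
Layer 1008–890 hPa: Δp = 118 hPa = 11800 Pa, q̄ = 0.0214 kg/kg → 0.0214 × 11800 / 9.8 = 25.77 mm
Layer 890–660 hPa: Δp = 230 hPa = 23000 Pa, q̄ = 0.0101 kg/kg → 0.0101 × 23000 / 9.8 = 23.70 mm
Layer 660–470 hPa: Δp = 190 hPa = 19000 Pa, q̄ = 0.003 kg/kg → 0.003 × 19000 / 9.8 = 5.82 mm
Layer 470–200 hPa: Δp = 270 hPa = 27000 Pa, q̄ = 0.00201 kg/kg → 0.00201 × 27000 / 9.8 = 5.54 mm
PW = 25.77 + 23.70 + 5.82 + 5.54 = 60.83 ≈ 60.8 mm.
Rainfall = ε × PW = 0.61 × 60.8 = 37.1 mm.

PW ≈ 60.8 mm; rainfall ≈ 37.1 mm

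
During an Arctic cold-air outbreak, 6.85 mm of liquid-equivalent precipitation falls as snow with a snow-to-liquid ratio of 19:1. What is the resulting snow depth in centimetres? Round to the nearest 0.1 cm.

Snow depth = liquid × ratio = 6.85 mm × 19 = 130.15 mm = 13.0 cm.

snow depth ≈ 13.0 cm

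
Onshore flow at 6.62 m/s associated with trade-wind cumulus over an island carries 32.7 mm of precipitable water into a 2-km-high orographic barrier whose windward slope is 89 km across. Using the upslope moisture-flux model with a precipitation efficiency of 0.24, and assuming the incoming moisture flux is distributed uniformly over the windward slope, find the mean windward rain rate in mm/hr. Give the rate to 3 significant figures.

Incoming column moisture flux per unit ridge length: F = V × PW = 6.62 × 32.7 = 216.474 mm·m/s.
Spread over the 89 km slope with efficiency ε = 0.24: R = ε·F/W = 0.24 × 216.474 / 89000 m = 5.838e-04 mm/s.
R = 5.838e-04 × 3600 = 2.10 mm/hr.

R ≈ 2.10 mm/hr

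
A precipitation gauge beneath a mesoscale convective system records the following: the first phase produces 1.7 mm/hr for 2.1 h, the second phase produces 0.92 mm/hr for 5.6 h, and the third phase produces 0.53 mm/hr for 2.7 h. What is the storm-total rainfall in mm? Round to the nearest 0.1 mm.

total ≈ 10.2 mm

Total = Σ Rᵢ Δtᵢ = 1.7 × 2.1 + 0.92 × 5.6 + 0.53 × 2.7
      = 3.57 + 5.152 + 1.431 = 10.2 mm.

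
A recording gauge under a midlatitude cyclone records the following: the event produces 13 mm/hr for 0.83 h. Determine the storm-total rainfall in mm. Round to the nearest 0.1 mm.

Total = Σ Rᵢ Δtᵢ = 13 × 0.83
      = 10.79 = 10.8 mm.

total ≈ 10.8 mm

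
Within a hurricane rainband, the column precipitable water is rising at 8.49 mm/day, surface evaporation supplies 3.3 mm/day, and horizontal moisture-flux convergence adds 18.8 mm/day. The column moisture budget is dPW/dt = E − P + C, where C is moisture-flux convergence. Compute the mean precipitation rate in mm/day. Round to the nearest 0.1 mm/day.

P ≈ 13.6 mm/day

dPW/dt = +8.49 mm/day.
P = E + C − dPW/dt = 3.3 + (18.8) − (+8.49) = 13.6 mm/day.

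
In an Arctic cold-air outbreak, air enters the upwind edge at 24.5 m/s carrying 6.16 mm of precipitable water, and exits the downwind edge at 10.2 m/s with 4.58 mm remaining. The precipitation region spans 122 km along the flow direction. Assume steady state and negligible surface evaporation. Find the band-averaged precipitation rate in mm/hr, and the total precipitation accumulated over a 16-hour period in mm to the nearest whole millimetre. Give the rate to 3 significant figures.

Column moisture flux per unit crosswind length is F = V × PW.
Inflow: F_in = 24.5 × 6.16 = 150.92 mm·m/s
Outflow: F_out = 10.2 × 4.58 = 46.716 mm·m/s
Steady-state rate R = (F_in − F_out)/L = (150.92 − 46.716) / 122000 m = 8.541e-04 mm/s.
R = 8.541e-04 × 3600 = 3.07 mm/hr.
Over 16 h: total = 3.07 × 16 = 49.12 ≈ 49 mm.

R ≈ 3.07 mm/hr; total ≈ 49 mm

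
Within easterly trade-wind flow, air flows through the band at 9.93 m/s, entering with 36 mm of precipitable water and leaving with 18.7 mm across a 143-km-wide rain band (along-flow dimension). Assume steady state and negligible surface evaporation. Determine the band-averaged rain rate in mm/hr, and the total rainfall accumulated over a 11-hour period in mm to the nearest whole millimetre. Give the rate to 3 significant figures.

Column moisture flux per unit crosswind length is F = V × PW.
Inflow: F_in = 9.93 × 36 = 357.48 mm·m/s
Outflow: F_out = 9.93 × 18.7 = 185.691 mm·m/s
Steady-state rate R = (F_in − F_out)/L = (357.48 − 185.691) / 143000 m = 1.201e-03 mm/s.
R = 1.201e-03 × 3600 = 4.32 mm/hr.
Over 11 h: total = 4.32 × 11 = 47.52 ≈ 48 mm.

R ≈ 4.32 mm/hr; total ≈ 48 mm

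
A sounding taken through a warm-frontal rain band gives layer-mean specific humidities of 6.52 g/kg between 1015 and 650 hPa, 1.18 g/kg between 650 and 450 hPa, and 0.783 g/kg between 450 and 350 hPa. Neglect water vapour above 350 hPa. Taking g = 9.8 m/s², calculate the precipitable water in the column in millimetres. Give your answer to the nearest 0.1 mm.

PW ≈ 27.5 mm

Precipitable water is the column-integrated vapour mass per unit area: PW = (1/g) Σ q̄ Δp, with q in kg/kg and Δp in Pa (1 kg/m² of water = 1 mm).
Layer 1015–650 hPa: Δp = 365 hPa = 36500 Pa, q̄ = 0.00652 kg/kg → 0.00652 × 36500 / 9.8 = 24.28 mm
Layer 650–450 hPa: Δp = 200 hPa = 20000 Pa, q̄ = 0.00118 kg/kg → 0.00118 × 20000 / 9.8 = 2.41 mm
Layer 450–350 hPa: Δp = 100 hPa = 10000 Pa, q̄ = 0.000783 kg/kg → 0.000783 × 10000 / 9.8 = 0.80 mm
PW = 24.28 + 2.41 + 0.80 = 27.49 ≈ 27.5 mm.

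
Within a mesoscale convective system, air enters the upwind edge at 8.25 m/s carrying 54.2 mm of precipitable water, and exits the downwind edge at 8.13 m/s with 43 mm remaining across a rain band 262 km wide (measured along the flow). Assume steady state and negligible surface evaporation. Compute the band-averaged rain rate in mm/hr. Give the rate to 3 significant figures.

Column moisture flux per unit crosswind length is F = V × PW.
Inflow: F_in = 8.25 × 54.2 = 447.15 mm·m/s
Outflow: F_out = 8.13 × 43 = 349.59 mm·m/s
Steady-state rate R = (F_in − F_out)/L = (447.15 − 349.59) / 262000 m = 3.724e-04 mm/s.
R = 3.724e-04 × 3600 = 1.34 mm/hr.

R ≈ 1.34 mm/hr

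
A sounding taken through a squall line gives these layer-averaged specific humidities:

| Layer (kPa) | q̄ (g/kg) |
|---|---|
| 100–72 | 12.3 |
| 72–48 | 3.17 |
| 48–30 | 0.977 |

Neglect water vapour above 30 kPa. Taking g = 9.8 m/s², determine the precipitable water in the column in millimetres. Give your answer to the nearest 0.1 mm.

Precipitable water is the column-integrated vapour mass per unit area: PW = (1/g) Σ q̄ Δp, with q in kg/kg and Δp in Pa (1 kg/m² of water = 1 mm).
Layer 100–72 kPa: Δp = 280 hPa = 28000 Pa, q̄ = 0.0123 kg/kg → 0.0123 × 28000 / 9.8 = 35.14 mm
Layer 72–48 kPa: Δp = 240 hPa = 24000 Pa, q̄ = 0.00317 kg/kg → 0.00317 × 24000 / 9.8 = 7.76 mm
Layer 48–30 kPa: Δp = 180 hPa = 18000 Pa, q̄ = 0.000977 kg/kg → 0.000977 × 18000 / 9.8 = 1.79 mm
PW = 35.14 + 7.76 + 1.79 = 44.69 ≈ 44.7 mm.

PW ≈ 44.7 mm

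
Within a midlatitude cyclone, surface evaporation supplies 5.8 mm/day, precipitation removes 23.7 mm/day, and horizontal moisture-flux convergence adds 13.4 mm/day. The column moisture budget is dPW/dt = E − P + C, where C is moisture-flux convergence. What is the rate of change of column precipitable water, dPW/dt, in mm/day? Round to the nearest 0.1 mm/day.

dPW/dt = E − P + C = 5.8 − 23.7 + (13.4) = -4.5 mm/day.

dPW/dt ≈ -4.5 mm/day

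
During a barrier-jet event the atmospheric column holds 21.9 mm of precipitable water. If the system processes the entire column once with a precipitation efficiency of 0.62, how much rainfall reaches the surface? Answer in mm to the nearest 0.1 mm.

Rainfall = ε × PW = 0.62 × 21.9 = 13.6 mm.

rainfall ≈ 13.6 mm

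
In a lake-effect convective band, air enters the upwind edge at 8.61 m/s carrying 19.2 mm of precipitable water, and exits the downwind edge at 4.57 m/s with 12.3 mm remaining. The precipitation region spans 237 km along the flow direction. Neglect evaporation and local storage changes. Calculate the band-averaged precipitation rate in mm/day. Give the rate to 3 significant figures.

Column moisture flux per unit crosswind length is F = V × PW.
Inflow: F_in = 8.61 × 19.2 = 165.312 mm·m/s
Outflow: F_out = 4.57 × 12.3 = 56.211 mm·m/s
Steady-state rate R = (F_in − F_out)/L = (165.312 − 56.211) / 237000 m = 4.603e-04 mm/s.
R = 4.603e-04 × 3600 × 24 = 39.8 mm/day.

R ≈ 39.8 mm/day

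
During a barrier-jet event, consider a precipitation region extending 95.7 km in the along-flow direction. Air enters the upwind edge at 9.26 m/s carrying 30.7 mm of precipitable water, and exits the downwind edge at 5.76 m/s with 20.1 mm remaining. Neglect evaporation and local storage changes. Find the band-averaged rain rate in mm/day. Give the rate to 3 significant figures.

R ≈ 152 mm/day

Column moisture flux per unit crosswind length is F = V × PW.
Inflow: F_in = 9.26 × 30.7 = 284.282 mm·m/s
Outflow: F_out = 5.76 × 20.1 = 115.776 mm·m/s
Steady-state rate R = (F_in − F_out)/L = (284.282 − 115.776) / 95700 m = 1.761e-03 mm/s.
R = 1.761e-03 × 3600 × 24 = 152 mm/day.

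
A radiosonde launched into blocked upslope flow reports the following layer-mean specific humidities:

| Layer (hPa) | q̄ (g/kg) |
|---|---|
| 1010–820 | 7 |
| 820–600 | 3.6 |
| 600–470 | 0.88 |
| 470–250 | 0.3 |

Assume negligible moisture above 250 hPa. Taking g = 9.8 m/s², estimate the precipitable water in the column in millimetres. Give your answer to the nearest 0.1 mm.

Precipitable water is the column-integrated vapour mass per unit area: PW = (1/g) Σ q̄ Δp, with q in kg/kg and Δp in Pa (1 kg/m² of water = 1 mm).
Layer 1010–820 hPa: Δp = 190 hPa = 19000 Pa, q̄ = 0.007 kg/kg → 0.007 × 19000 / 9.8 = 13.57 mm
Layer 820–600 hPa: Δp = 220 hPa = 22000 Pa, q̄ = 0.0036 kg/kg → 0.0036 × 22000 / 9.8 = 8.08 mm
Layer 600–470 hPa: Δp = 130 hPa = 13000 Pa, q̄ = 0.00088 kg/kg → 0.00088 × 13000 / 9.8 = 1.17 mm
Layer 470–250 hPa: Δp = 220 hPa = 22000 Pa, q̄ = 0.0003 kg/kg → 0.0003 × 22000 / 9.8 = 0.67 mm
PW = 13.57 + 8.08 + 1.17 + 0.67 = 23.49 ≈ 23.5 mm.

PW ≈ 23.5 mm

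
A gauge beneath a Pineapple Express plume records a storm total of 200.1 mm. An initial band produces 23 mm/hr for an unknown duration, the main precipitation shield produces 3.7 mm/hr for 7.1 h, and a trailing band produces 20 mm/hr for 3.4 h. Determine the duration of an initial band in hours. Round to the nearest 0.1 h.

Known phases: 3.7 × 7.1 + 20 × 3.4 = 26.27 + 68 = 94.27 mm.
Remaining depth = 200.1 − 94.27 = 105.83 mm.
Duration = 105.83 / 23 = 4.6 h.

duration ≈ 4.6 h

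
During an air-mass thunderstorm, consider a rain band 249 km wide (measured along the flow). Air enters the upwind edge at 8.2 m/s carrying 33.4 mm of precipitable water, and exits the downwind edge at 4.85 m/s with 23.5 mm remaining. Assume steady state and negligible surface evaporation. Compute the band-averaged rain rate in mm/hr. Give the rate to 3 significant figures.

R ≈ 2.31 mm/hr

Column moisture flux per unit crosswind length is F = V × PW.
Inflow: F_in = 8.2 × 33.4 = 273.88 mm·m/s
Outflow: F_out = 4.85 × 23.5 = 113.975 mm·m/s
Steady-state rate R = (F_in − F_out)/L = (273.88 − 113.975) / 249000 m = 6.422e-04 mm/s.
R = 6.422e-04 × 3600 = 2.31 mm/hr.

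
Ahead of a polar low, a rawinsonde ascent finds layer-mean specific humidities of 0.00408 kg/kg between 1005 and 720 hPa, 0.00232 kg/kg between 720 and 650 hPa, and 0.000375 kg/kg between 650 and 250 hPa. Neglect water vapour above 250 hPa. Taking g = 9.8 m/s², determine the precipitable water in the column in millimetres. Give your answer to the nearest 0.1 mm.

PW ≈ 15.1 mm

Precipitable water is the column-integrated vapour mass per unit area: PW = (1/g) Σ q̄ Δp, with q in kg/kg and Δp in Pa (1 kg/m² of water = 1 mm).
Layer 1005–720 hPa: Δp = 285 hPa = 28500 Pa, q̄ = 0.00408 kg/kg → 0.00408 × 28500 / 9.8 = 11.87 mm
Layer 720–650 hPa: Δp = 70 hPa = 7000 Pa, q̄ = 0.00232 kg/kg → 0.00232 × 7000 / 9.8 = 1.66 mm
Layer 650–250 hPa: Δp = 400 hPa = 40000 Pa, q̄ = 0.000375 kg/kg → 0.000375 × 40000 / 9.8 = 1.53 mm
PW = 11.87 + 1.66 + 1.53 = 15.06 ≈ 15.1 mm.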